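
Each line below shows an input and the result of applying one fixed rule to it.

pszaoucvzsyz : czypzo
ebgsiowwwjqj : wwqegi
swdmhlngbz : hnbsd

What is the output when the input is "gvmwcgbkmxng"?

Looking at the pairs, the operation is to keep every other character starting from the first (positions 1st, 3rd, 5th, ...), then move the last 3 characters to the front (rotate right by 3).
Doing the same to "gvmwcgbkmxng": "bmngmc".

bmngmc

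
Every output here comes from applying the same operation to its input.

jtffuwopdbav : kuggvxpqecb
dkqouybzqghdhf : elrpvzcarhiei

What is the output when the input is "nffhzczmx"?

oggiadan

The transformation: shift every letter 1 place forward in the alphabet (wrapping around), then delete the last character.
On "nffhzczmx": the first step gives "oggiadany", and the second then gives "oggiadan".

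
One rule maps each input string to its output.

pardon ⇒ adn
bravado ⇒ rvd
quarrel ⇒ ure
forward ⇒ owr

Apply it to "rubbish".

Looking at the pairs, the operation is to keep every other character starting from the second (positions 2nd, 4th, 6th, ...).
So "rubbish" becomes "ubs".

ubs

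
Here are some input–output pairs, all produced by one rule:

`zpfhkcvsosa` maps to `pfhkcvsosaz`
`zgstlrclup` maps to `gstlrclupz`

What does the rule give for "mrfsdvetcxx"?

Each output is the input with this applied: move the first character to the end.
Applying that to "mrfsdvetcxx" gives "rfsdvetcxxm".

rfsdvetcxxm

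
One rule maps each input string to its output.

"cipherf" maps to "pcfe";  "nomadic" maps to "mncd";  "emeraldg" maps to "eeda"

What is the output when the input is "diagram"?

The transformation: keep every other character starting from the first (positions 1st, 3rd, 5th, ...), then swap each adjacent pair of characters (1↔2, 3↔4, ...).
"diagram" → "admr".
(Check on "cipherf": → "cpef" → "pcfe" ✓)

admr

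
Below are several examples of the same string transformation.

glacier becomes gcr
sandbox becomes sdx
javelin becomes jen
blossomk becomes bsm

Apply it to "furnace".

Rule — keep one character in every 3, starting at position 1 (positions 1st, 4th, 7th, ...).
Doing the same to "furnace": "fne".

fne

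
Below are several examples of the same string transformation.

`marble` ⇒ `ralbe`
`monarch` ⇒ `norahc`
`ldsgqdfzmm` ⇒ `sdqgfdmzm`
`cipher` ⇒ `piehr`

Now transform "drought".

In each case the input is transformed by: delete the first character, then swap each adjacent pair of characters (1↔2, 3↔4, ...).
Starting from "drought": after the first operation, "rought"; after the second, "orguth".

orguth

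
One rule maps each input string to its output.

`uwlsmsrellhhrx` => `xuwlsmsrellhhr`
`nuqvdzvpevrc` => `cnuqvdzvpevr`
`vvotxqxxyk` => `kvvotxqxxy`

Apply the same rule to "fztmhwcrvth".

Looking at the pairs, the operation is to move the last character to the front.
"fztmhwcrvth" → "hfztmhwcrvt".

hfztmhwcrvt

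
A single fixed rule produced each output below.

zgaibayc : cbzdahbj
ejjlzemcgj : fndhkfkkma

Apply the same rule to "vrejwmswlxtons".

In each case the input is transformed by: swap the front and back halves of the string, then shift every letter 1 place forward in the alphabet (wrapping around).
"vrejwmswlxtons" → "wlxtonsvrejwms" → "xmyupotwsfkxnt".

xmyupotwsfkxnt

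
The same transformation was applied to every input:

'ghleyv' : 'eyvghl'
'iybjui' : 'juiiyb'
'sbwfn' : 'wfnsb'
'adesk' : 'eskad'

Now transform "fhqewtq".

wtqfhqe

Looking at the pairs, the operation is to move the last 3 characters to the front (rotate right by 3).
On "fhqewtq" that produces "wtqfhqe".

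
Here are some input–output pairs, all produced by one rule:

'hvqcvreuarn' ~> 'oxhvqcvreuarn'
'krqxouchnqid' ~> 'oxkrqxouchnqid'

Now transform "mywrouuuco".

oxmywrouuuco

Looking at the pairs, the operation is to prepend "ox".
Applying that to "mywrouuuco" gives "oxmywrouuuco".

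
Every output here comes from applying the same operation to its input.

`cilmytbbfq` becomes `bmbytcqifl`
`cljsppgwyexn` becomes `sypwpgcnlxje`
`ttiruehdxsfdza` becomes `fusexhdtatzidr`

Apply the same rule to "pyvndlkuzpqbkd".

qdplzkupdykvbn

Looking at the pairs, the operation is to take characters alternately from the front and the back (1st, last, 2nd, 2nd-last, ...), then swap the front and back halves of the string.
For "pyvndlkuzpqbkd", step one produces "pdykvbnqdplzku"; step two turns that into "qdplzkupdykvbn".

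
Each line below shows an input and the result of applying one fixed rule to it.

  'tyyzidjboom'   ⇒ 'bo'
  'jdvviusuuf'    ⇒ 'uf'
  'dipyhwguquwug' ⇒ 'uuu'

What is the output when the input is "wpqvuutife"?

The pattern: keep every other character starting from the second (positions 2nd, 4th, 6th, ...), then delete the first 3 characters.
"wpqvuutife" → "pvuie" → "ie".

ie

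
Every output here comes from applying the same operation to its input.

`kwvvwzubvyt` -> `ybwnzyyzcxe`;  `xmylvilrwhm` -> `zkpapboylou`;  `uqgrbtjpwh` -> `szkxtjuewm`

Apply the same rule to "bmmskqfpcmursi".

Looking at the pairs, the operation is to shift every letter 3 places forward in the alphabet (wrapping around), then move the last 3 characters to the front (rotate right by 3).
For "bmmskqfpcmursi" the result is "uvleppvntisfpx".
(Check on "uqgrbtjpwh": → "xtjuewmszk" → "szkxtjuewm" ✓)

uvleppvntisfpx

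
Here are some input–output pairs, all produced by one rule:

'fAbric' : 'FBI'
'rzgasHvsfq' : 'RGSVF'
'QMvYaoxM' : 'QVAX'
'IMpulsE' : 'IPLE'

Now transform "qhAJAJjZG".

What's happening: keep every other character starting from the first (positions 1st, 3rd, 5th, ...), then convert every letter to uppercase.
Working it through for "qhAJAJjZG": intermediate "qAAjG", final "QAAJG".
(Check on "IMpulsE": → "IplE" → "IPLE" ✓)

QAAJG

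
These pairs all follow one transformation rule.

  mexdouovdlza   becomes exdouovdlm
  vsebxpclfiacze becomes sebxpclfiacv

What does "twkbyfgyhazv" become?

wkbyfgyhat

Looking at the pairs, the operation is to delete the last 2 characters, then move the first character to the end.
"twkbyfgyhazv" → "twkbyfgyha" → "wkbyfgyhat".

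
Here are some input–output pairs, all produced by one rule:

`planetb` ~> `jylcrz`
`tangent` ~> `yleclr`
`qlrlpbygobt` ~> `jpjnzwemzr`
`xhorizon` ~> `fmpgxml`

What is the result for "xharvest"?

The transformation: shift every letter 2 places backward in the alphabet (wrapping around), then delete the first character.
On "xharvest": the first step gives "vfyptcqr", and the second then gives "fyptcqr".

fyptcqr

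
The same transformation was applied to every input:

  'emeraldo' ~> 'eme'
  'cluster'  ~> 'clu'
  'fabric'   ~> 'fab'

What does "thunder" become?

thu

Looking at the pairs, the operation is to keep only the first 3 characters.
Applying that to "thunder" gives "thu".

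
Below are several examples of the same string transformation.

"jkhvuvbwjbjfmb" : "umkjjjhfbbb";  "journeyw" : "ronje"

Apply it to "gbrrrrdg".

What's happening: sort the characters into reverse alphabetical order, then delete the first 3 characters.
On "gbrrrrdg": the first step gives "rrrrggdb", and the second then gives "rggdb".
(Check on "journeyw": → "ywuronje" → "ronje" ✓)

rggdb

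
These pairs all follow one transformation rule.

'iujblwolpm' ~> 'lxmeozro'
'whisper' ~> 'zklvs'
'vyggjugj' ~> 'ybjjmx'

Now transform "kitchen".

nlwfk

What's happening: delete the last 2 characters, then shift every letter 3 places forward in the alphabet (wrapping around).
Applying both steps to "kitchen": "kitch", then "nlwfk".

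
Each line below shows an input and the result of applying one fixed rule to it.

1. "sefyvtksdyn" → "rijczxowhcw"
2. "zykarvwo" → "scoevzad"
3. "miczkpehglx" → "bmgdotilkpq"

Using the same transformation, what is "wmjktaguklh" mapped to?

In each case the input is transformed by: swap the first and last characters, then shift every letter 4 places forward in the alphabet (wrapping around).
On "wmjktaguklh": the first step gives "hmjktaguklw", and the second then gives "lqnoxekyopa".

lqnoxekyopa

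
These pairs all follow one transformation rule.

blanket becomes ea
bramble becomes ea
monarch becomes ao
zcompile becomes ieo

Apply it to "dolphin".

In each case the input is transformed by: move the first 3 characters to the end (rotate left by 3), then keep only the vowels.
For "dolphin", step one produces "phindol"; step two turns that into "io".

io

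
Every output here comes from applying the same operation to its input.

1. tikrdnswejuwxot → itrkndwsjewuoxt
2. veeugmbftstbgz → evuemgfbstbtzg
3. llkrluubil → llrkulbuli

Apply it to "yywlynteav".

The pattern: swap each adjacent pair of characters (1↔2, 3↔4, ...).
For "yywlynteav" the result is "yylwnyetva".

yylwnyetva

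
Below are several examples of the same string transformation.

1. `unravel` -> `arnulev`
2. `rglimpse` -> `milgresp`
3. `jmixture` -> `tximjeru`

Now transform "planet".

alpten

The rule is to move the last 3 characters to the front (rotate right by 3), then reverse the string.
On "planet": the first step gives "netpla", and the second then gives "alpten".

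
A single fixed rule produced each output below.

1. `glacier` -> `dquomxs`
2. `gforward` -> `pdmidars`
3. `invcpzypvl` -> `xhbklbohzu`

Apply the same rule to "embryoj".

vakdnyq

The pattern: reverse the string, then shift every letter 12 places forward in the alphabet (wrapping around).
"embryoj" → "joyrbme" → "vakdnyq".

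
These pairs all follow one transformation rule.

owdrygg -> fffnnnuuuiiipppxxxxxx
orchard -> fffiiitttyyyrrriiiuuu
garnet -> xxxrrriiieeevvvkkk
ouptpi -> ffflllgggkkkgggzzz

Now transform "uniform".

llleeezzzwwwfffiiiddd

Rule — shift every letter 9 places backward in the alphabet (wrapping around), then repeat every character 3 times.
Applying both steps to "uniform": "lezwfid", then "llleeezzzwwwfffiiiddd".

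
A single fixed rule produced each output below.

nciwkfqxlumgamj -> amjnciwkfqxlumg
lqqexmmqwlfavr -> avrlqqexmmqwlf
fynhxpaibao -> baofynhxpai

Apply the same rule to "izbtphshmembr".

The transformation: move the last 3 characters to the front (rotate right by 3).
Doing the same to "izbtphshmembr": "mbrizbtphshme".

mbrizbtphshme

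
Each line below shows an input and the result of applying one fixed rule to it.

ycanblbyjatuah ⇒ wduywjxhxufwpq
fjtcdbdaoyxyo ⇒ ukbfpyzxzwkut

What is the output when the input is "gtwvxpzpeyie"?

eacpsrtlvlau

What's happening: move the last 2 characters to the front (rotate right by 2), then shift every letter 4 places backward in the alphabet (wrapping around).
Working it through for "gtwvxpzpeyie": intermediate "iegtwvxpzpey", final "eacpsrtlvlau".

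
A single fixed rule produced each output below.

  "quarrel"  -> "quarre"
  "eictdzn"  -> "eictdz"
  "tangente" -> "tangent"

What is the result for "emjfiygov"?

In each case the input is transformed by: delete the last character.
So "emjfiygov" becomes "emjfiygo".

emjfiygo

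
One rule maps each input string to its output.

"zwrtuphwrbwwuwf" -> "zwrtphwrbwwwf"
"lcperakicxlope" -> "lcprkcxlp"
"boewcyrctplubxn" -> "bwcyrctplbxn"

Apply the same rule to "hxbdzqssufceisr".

The transformation: remove every vowel.
"hxbdzqssufceisr" → "hxbdzqssfcsr".

hxbdzqssfcsr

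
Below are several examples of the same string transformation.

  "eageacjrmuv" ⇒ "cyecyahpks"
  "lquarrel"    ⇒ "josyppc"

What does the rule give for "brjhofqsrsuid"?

What's happening: shift every letter 2 places backward in the alphabet (wrapping around), then delete the last character.
On "brjhofqsrsuid": the first step gives "zphfmdoqpqsgb", and the second then gives "zphfmdoqpqsg".

zphfmdoqpqsg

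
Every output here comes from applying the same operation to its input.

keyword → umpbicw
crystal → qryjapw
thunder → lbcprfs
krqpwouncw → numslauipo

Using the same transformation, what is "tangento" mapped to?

eclrmryl

Rule — move the first 3 characters to the end (rotate left by 3), then shift every letter 2 places backward in the alphabet (wrapping around).
Starting from "tangento": after the first operation, "gentotan"; after the second, "eclrmryl".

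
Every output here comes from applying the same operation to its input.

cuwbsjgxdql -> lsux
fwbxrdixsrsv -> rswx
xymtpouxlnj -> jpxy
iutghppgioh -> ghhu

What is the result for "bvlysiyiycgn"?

Rule — keep one character in every 3, starting at position 2 (positions 2nd, 5th, 8th, ...), then sort the characters into alphabetical order.
Doing the same to "bvlysiyiycgn": "gisv".

gisv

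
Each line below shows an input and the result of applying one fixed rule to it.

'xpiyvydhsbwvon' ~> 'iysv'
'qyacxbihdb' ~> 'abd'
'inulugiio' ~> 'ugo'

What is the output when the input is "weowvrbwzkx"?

The rule is to keep one character in every 3, starting at position 3 (positions 3rd, 6th, 9th, ...).
Doing the same to "weowvrbwzkx": "orz".

orz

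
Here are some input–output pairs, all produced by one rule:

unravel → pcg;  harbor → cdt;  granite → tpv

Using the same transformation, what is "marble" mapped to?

What's happening: keep every other character starting from the second (positions 2nd, 4th, 6th, ...), then shift every letter 2 places forward in the alphabet (wrapping around).
Starting from "marble": after the first operation, "abe"; after the second, "cdg".

cdg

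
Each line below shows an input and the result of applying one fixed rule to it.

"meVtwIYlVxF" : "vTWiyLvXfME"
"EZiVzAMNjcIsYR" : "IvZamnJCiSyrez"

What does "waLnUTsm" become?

The pattern: move the first 2 characters to the end (rotate left by 2), then flip the case of every letter.
On "waLnUTsm": the first step gives "LnUTsmwa", and the second then gives "lNutSMWA".

lNutSMWA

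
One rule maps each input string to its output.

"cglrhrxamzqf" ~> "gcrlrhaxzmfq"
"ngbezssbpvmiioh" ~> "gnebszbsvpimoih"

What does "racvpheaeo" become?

arvchpaeoe

The transformation: swap each adjacent pair of characters (1↔2, 3↔4, ...).
So "racvpheaeo" becomes "arvchpaeoe".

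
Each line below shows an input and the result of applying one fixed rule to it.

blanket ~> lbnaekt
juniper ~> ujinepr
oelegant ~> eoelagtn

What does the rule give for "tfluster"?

ftultsre

Rule — swap each adjacent pair of characters (1↔2, 3↔4, ...).
Applying that to "tfluster" gives "ftultsre".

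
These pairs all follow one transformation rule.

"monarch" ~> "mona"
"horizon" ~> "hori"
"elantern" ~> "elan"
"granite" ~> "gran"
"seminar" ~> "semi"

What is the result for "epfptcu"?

The transformation: keep only the first 4 characters.
Doing the same to "epfptcu": "epfp".

epfp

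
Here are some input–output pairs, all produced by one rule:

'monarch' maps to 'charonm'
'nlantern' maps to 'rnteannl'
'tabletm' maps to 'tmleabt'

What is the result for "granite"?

What's happening: reverse the string, then swap each adjacent pair of characters (1↔2, 3↔4, ...).
On "granite": the first step gives "etinarg", and the second then gives "tenirag".

tenirag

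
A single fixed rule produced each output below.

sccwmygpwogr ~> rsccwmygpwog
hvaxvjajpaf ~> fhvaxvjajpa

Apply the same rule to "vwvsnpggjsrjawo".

The transformation: move the last character to the front.
On "vwvsnpggjsrjawo" that produces "ovwvsnpggjsrjaw".

ovwvsnpggjsrjaw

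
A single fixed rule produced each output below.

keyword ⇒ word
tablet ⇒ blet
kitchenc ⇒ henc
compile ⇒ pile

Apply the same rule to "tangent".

gent

The pattern: keep only the last 4 characters.
So "tangent" becomes "gent".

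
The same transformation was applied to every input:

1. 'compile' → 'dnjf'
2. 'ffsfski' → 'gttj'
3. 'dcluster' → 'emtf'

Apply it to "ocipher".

pjis

Looking at the pairs, the operation is to shift every letter 1 place forward in the alphabet (wrapping around), then keep every other character starting from the first (positions 1st, 3rd, 5th, ...).
On "ocipher": the first step gives "pdjqifs", and the second then gives "pjis".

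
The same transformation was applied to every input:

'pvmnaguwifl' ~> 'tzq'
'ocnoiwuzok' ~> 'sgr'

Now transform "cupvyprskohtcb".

gyt

What's happening: shift every letter 4 places forward in the alphabet (wrapping around), then keep only the first 3 characters.
On "cupvyprskohtcb" that produces "gyt".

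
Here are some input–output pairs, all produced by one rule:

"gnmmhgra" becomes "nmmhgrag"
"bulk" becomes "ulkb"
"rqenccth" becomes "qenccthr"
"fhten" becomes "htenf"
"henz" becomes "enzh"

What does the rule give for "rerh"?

erhr

Rule — move the first character to the end.
So "rerh" becomes "erhr".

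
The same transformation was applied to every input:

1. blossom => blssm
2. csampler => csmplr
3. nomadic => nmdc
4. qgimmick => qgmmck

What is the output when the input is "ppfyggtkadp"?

Looking at the pairs, the operation is to remove every vowel.
Doing the same to "ppfyggtkadp": "ppfyggtkdp".

ppfyggtkdp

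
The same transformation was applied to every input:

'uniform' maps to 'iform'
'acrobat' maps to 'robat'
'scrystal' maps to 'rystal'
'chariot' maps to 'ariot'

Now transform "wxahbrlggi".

ahbrlggi

What's happening: delete the first 2 characters.
"wxahbrlggi" → "ahbrlggi".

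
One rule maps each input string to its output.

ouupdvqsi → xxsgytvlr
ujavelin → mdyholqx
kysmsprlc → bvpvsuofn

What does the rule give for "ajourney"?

Looking at the pairs, the operation is to move the first character to the end, then shift every letter 3 places forward in the alphabet (wrapping around).
"ajourney" → "mrxuqhbd".
(Check on "kysmsprlc": → "ysmsprlck" → "bvpvsuofn" ✓)

mrxuqhbd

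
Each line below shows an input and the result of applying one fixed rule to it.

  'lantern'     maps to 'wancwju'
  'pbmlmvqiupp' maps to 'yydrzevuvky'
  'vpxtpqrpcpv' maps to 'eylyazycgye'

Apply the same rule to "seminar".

ajwrvnb

The transformation: shift every letter 9 places forward in the alphabet (wrapping around), then reverse the string.
Applying both steps to "seminar": "bnvrwja", then "ajwrvnb".
(Check on "vpxtpqrpcpv": → "eygcyzaylye" → "eylyazycgye" ✓)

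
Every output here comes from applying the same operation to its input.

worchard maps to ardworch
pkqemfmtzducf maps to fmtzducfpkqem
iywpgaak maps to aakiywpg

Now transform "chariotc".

The transformation: move the first 2 characters to the end (rotate left by 2), then move the first 3 characters to the end (rotate left by 3).
Starting from "chariotc": after the first operation, "ariotcch"; after the second, "otcchari".

otcchari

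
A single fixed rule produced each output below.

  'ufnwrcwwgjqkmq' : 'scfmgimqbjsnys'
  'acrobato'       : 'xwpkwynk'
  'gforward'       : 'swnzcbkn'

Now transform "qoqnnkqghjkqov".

The pattern: shift every letter 4 places backward in the alphabet (wrapping around), then swap the front and back halves of the string.
Applying both steps to "qoqnnkqghjkqov": "mkmjjgmcdfgmkr", then "cdfgmkrmkmjjgm".
(Check on "gforward": → "cbknswnz" → "swnzcbkn" ✓)

cdfgmkrmkmjjgm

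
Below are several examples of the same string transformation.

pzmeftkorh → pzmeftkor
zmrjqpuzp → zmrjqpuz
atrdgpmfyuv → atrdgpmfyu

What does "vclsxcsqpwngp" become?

Looking at the pairs, the operation is to delete the last character.
For "vclsxcsqpwngp" the result is "vclsxcsqpwng".

vclsxcsqpwng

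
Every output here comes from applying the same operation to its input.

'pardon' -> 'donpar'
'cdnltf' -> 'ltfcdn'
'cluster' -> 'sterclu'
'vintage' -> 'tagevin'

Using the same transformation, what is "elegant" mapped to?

The transformation: move the first 3 characters to the end (rotate left by 3).
On "elegant" that produces "gantele".

gantele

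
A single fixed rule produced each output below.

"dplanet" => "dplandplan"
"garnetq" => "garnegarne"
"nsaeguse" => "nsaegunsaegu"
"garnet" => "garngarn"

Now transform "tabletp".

tabletable

What's happening: delete the last 2 characters, then write the whole string twice.
On "tabletp": the first step gives "table", and the second then gives "tabletable".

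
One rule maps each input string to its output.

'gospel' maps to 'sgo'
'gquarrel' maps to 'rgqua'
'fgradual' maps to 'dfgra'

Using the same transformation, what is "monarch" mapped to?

Each output is the input with this applied: delete the last 3 characters, then move the last character to the front.
So "monarch" becomes "amon".

amon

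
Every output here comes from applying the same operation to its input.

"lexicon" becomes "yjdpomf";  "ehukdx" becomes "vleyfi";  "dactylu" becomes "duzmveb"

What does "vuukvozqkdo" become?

vlwparlepwv

The rule is to shift every letter 1 place forward in the alphabet (wrapping around), then move the first 2 characters to the end (rotate left by 2).
"vuukvozqkdo" → "wvvlwparlep" → "vlwparlepwv".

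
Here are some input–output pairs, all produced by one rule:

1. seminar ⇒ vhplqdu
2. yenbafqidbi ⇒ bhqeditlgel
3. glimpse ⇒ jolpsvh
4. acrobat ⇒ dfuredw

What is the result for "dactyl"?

gdfwbo

Looking at the pairs, the operation is to shift every letter 3 places forward in the alphabet (wrapping around).
"dactyl" → "gdfwbo".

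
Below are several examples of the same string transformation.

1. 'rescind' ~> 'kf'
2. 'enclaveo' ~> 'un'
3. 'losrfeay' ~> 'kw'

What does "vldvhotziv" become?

In each case the input is transformed by: shift every letter 8 places backward in the alphabet (wrapping around), then keep one character in every 3, starting at position 3 (positions 3rd, 6th, 9th, ...).
On "vldvhotziv" that produces "vga".

vga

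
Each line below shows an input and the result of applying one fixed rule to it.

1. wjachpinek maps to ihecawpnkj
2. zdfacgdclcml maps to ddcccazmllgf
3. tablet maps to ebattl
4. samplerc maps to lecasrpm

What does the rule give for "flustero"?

olfeutsr

Looking at the pairs, the operation is to sort the characters into reverse alphabetical order, then swap the front and back halves of the string.
Starting from "flustero": after the first operation, "utsrolfe"; after the second, "olfeutsr".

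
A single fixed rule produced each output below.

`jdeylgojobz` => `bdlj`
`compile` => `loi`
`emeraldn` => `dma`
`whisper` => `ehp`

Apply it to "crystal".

Each output is the input with this applied: move the last 2 characters to the front (rotate right by 2), then keep one character in every 3, starting at position 1 (positions 1st, 4th, 7th, ...).
On "crystal": the first step gives "alcryst", and the second then gives "art".

art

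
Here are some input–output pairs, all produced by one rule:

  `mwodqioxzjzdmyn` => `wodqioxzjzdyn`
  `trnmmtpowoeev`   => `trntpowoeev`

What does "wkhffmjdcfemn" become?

Each output is the input with this applied: remove every "m".
On "wkhffmjdcfemn" that produces "wkhffjdcfen".

wkhffjdcfen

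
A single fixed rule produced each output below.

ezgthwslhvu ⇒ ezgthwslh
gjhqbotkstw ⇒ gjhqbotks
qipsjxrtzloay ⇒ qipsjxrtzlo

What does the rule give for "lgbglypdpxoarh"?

lgbglypdpxoa

Rule — delete the last 2 characters.
Applying that to "lgbglypdpxoarh" gives "lgbglypdpxoa".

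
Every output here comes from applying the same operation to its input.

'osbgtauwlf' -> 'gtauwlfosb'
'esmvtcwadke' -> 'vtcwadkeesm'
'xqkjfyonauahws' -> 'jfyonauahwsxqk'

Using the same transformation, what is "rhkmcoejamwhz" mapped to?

The pattern: move the first 3 characters to the end (rotate left by 3).
Doing the same to "rhkmcoejamwhz": "mcoejamwhzrhk".

mcoejamwhzrhk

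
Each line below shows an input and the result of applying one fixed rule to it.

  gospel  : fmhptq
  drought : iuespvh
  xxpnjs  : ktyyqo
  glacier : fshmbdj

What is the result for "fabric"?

What's happening: move the last 2 characters to the front (rotate right by 2), then shift every letter 1 place forward in the alphabet (wrapping around).
On "fabric" that produces "jdgbcs".

jdgbcs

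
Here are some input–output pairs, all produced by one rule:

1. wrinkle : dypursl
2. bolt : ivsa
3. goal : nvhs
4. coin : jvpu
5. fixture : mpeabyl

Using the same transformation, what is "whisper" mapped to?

dopzwly

Each output is the input with this applied: shift every letter 7 places forward in the alphabet (wrapping around).
For "whisper" the result is "dopzwly".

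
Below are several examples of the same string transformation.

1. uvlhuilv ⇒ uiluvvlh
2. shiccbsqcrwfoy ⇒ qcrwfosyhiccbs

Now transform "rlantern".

What's happening: swap the first and last characters, then swap the front and back halves of the string.
Working it through for "rlantern": intermediate "nlanterr", final "terrnlan".

terrnlan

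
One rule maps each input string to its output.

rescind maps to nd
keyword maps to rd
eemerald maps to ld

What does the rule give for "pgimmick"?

ck

The pattern: keep only the last 2 characters.
For "pgimmick" the result is "ck".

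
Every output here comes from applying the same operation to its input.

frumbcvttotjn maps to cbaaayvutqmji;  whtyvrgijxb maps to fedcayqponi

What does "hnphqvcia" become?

cxwupoojh

The pattern: sort the characters into reverse alphabetical order, then shift every letter 7 places forward in the alphabet (wrapping around).
Starting from "hnphqvcia": after the first operation, "vqpnihhca"; after the second, "cxwupoojh".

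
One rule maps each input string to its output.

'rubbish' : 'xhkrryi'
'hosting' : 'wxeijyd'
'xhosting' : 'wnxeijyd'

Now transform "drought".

jthekwx

The rule is to shift every letter 10 places backward in the alphabet (wrapping around), then move the last character to the front.
For "drought", step one produces "thekwxj"; step two turns that into "jthekwx".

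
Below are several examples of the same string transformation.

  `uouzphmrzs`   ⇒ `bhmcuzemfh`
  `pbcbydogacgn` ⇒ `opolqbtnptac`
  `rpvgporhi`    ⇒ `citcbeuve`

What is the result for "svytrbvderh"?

Looking at the pairs, the operation is to move the first character to the end, then shift every letter 13 places forward in the alphabet (wrapping around) — i.e. ROT13.
On "svytrbvderh": the first step gives "vytrbvderhs", and the second then gives "ilgeoiqreuf".
(Check on "uouzphmrzs": → "ouzphmrzsu" → "bhmcuzemfh" ✓)

ilgeoiqreuf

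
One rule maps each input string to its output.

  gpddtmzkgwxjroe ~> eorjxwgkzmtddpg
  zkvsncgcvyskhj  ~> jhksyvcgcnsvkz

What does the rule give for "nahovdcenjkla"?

alkjnecdvohan

Looking at the pairs, the operation is to reverse the string.
For "nahovdcenjkla" the result is "alkjnecdvohan".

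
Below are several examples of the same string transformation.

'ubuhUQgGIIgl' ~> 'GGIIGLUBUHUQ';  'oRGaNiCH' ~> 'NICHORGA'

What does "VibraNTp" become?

The transformation: swap the front and back halves of the string, then convert every letter to uppercase.
Working it through for "VibraNTp": intermediate "aNTpVibr", final "ANTPVIBR".
(Check on "oRGaNiCH": → "NiCHoRGa" → "NICHORGA" ✓)

ANTPVIBR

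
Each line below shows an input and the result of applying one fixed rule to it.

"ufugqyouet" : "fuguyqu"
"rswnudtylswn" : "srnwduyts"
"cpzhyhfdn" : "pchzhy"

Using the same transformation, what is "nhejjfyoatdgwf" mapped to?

What's happening: swap each adjacent pair of characters (1↔2, 3↔4, ...), then delete the last 3 characters.
For "nhejjfyoatdgwf", step one produces "hnjefjoytagdfw"; step two turns that into "hnjefjoytag".

hnjefjoytag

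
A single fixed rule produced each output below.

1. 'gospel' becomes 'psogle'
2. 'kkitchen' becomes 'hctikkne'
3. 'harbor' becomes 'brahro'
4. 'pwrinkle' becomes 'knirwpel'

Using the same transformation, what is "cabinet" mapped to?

In each case the input is transformed by: move the last 2 characters to the front (rotate right by 2), then reverse the string.
Applying both steps to "cabinet": "etcabin", then "nibacte".

nibacte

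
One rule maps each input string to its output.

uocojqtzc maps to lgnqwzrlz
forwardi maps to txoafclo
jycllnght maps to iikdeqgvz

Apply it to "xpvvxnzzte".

Each output is the input with this applied: shift every letter 3 places backward in the alphabet (wrapping around), then move the first 3 characters to the end (rotate left by 3).
Applying both steps to "xpvvxnzzte": "umssukwwqb", then "sukwwqbums".

sukwwqbums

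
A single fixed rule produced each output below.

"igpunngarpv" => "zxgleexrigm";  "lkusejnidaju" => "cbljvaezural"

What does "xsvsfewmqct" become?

Looking at the pairs, the operation is to shift every letter 9 places backward in the alphabet (wrapping around).
On "xsvsfewmqct" that produces "ojmjwvndhtk".

ojmjwvndhtk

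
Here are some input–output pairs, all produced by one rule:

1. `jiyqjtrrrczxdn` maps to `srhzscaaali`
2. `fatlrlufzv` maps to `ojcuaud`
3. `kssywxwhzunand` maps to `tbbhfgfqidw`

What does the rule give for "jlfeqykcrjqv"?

The rule is to shift every letter 9 places forward in the alphabet (wrapping around), then delete the last 3 characters.
"jlfeqykcrjqv" → "suonzhtlasze" → "suonzhtla".

suonzhtla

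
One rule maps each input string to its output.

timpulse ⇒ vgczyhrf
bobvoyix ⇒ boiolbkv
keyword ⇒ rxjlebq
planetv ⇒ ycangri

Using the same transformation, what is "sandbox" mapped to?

Rule — shift every letter 13 places forward in the alphabet (wrapping around) — i.e. ROT13, then swap each adjacent pair of characters (1↔2, 3↔4, ...).
Applying both steps to "sandbox": "fnaqobk", then "nfqabok".
(Check on "timpulse": → "gvzchyfr" → "vgczyhrf" ✓)

nfqabok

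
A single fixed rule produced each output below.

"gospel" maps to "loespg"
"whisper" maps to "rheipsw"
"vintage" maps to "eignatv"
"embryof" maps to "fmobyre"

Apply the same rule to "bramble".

Each output is the input with this applied: take characters alternately from the front and the back (1st, last, 2nd, 2nd-last, ...), then move the first character to the end.
Starting from "bramble": after the first operation, "berlabm"; after the second, "erlabmb".
(Check on "vintage": → "veignat" → "eignatv" ✓)

erlabmb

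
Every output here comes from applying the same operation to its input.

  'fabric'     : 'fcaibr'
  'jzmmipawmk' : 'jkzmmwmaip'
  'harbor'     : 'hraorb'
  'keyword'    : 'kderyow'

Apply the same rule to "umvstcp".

upmcvts

The rule is to take characters alternately from the front and the back (1st, last, 2nd, 2nd-last, ...).
On "umvstcp" that produces "upmcvts".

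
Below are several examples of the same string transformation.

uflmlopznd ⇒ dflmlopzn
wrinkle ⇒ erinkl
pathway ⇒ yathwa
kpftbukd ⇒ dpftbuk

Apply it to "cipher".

The transformation: delete the first character, then move the last character to the front.
For "cipher", step one produces "ipher"; step two turns that into "riphe".

riphe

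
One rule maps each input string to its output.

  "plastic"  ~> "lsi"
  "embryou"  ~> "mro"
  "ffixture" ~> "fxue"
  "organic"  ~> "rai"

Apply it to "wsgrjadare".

Rule — keep every other character starting from the second (positions 2nd, 4th, 6th, ...).
Doing the same to "wsgrjadare": "sraae".

sraae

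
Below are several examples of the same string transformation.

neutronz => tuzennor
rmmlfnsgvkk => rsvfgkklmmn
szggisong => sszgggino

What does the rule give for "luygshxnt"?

uxyghlnst

The pattern: sort the characters into alphabetical order, then move the last 3 characters to the front (rotate right by 3).
For "luygshxnt", step one produces "ghlnstuxy"; step two turns that into "uxyghlnst".
(Check on "szggisong": → "ggginossz" → "sszgggino" ✓)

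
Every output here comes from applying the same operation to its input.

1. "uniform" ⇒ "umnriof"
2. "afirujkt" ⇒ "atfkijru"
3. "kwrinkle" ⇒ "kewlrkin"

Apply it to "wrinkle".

Each output is the input with this applied: take characters alternately from the front and the back (1st, last, 2nd, 2nd-last, ...).
Applying that to "wrinkle" gives "werlikn".

werlikn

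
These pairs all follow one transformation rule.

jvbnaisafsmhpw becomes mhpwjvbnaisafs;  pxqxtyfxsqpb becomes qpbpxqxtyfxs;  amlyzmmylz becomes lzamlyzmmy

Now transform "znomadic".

cznomadi

What's happening: swap the front and back halves of the string, then move the first 3 characters to the end (rotate left by 3).
Doing the same to "znomadic": "cznomadi".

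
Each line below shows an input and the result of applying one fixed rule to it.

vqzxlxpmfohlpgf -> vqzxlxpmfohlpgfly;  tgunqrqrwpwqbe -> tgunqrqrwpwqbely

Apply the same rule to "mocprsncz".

What's happening: append "ly".
Applying that to "mocprsncz" gives "mocprsnczly".

mocprsnczly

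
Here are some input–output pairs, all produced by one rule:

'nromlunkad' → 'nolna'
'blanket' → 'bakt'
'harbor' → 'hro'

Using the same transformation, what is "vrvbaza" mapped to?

Looking at the pairs, the operation is to keep every other character starting from the first (positions 1st, 3rd, 5th, ...).
Doing the same to "vrvbaza": "vvaa".

vvaa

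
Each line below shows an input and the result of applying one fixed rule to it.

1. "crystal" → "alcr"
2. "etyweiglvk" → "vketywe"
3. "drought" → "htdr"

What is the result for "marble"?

lem

The rule is to move the last 2 characters to the front (rotate right by 2), then delete the last 3 characters.
Starting from "marble": after the first operation, "lemarb"; after the second, "lem".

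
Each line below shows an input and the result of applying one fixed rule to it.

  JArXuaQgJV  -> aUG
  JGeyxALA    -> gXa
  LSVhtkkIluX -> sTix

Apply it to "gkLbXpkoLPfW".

KxOF

What's happening: keep one character in every 3, starting at position 2 (positions 2nd, 5th, 8th, ...), then flip the case of every letter.
Applying that to "gkLbXpkoLPfW" gives "KxOF".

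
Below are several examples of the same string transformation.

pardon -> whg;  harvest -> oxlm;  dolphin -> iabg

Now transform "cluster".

The pattern: delete the first 3 characters, then shift every letter 7 places backward in the alphabet (wrapping around).
Working it through for "cluster": intermediate "ster", final "lmxk".

lmxk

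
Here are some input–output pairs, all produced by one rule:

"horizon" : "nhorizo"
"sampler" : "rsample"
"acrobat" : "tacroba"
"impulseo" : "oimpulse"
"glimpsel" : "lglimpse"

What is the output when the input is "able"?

eabl

Looking at the pairs, the operation is to move the last character to the front.
Doing the same to "able": "eabl".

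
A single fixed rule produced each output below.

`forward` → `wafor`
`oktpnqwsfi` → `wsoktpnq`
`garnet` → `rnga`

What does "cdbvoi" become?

bvcd

What's happening: delete the last 2 characters, then move the last 2 characters to the front (rotate right by 2).
"cdbvoi" → "cdbv" → "bvcd".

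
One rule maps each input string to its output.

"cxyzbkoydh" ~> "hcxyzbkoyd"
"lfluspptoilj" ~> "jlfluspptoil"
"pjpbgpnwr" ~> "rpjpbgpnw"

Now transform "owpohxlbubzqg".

The pattern: move the last character to the front.
So "owpohxlbubzqg" becomes "gowpohxlbubzq".

gowpohxlbubzq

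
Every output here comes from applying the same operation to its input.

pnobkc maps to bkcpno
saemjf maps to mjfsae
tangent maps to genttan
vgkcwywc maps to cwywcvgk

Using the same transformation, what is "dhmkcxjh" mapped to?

Each output is the input with this applied: move the first 3 characters to the end (rotate left by 3).
Doing the same to "dhmkcxjh": "kcxjhdhm".

kcxjhdhm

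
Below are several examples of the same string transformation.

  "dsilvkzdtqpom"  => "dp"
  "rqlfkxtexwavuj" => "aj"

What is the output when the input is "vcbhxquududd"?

ud

Looking at the pairs, the operation is to keep one character in every 3, starting at position 2 (positions 2nd, 5th, 8th, ...), then keep only the last 2 characters.
Applying both steps to "vcbhxquududd": "cxud", then "ud".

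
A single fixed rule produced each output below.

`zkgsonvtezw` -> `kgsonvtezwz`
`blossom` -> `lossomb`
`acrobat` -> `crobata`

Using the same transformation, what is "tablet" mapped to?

Looking at the pairs, the operation is to move the first character to the end.
For "tablet" the result is "ablett".

ablett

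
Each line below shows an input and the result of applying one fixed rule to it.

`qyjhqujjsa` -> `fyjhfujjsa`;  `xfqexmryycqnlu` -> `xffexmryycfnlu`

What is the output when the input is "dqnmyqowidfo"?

The transformation: replace every "q" with "f".
"dqnmyqowidfo" → "dfnmyfowidfo".

dfnmyfowidfo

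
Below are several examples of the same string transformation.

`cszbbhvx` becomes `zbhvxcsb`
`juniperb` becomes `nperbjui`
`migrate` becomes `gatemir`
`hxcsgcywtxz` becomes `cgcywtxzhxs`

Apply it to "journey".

Rule — move the first 3 characters to the end (rotate left by 3), then swap the first and last characters.
On "journey": the first step gives "rneyjou", and the second then gives "uneyjor".

uneyjor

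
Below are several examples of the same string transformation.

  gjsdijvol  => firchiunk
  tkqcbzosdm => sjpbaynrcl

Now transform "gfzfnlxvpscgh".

Rule — shift every letter 1 place backward in the alphabet (wrapping around).
For "gfzfnlxvpscgh" the result is "feyemkwuorbfg".

feyemkwuorbfg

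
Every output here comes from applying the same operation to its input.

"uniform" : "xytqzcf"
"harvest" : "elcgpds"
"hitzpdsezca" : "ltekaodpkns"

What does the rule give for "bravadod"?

Rule — shift every letter 11 places forward in the alphabet (wrapping around), then swap the first and last characters.
For "bravadod", step one produces "mclglozo"; step two turns that into "oclglozm".

oclglozm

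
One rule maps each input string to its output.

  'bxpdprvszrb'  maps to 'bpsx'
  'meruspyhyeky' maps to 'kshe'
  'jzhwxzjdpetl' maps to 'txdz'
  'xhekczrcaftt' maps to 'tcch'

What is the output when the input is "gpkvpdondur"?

rpnp

What's happening: keep one character in every 3, starting at position 2 (positions 2nd, 5th, 8th, ...), then swap the first and last characters.
So "gpkvpdondur" becomes "rpnp".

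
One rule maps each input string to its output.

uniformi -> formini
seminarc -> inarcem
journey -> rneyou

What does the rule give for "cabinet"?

The rule is to delete the first character, then move the first 2 characters to the end (rotate left by 2).
Working it through for "cabinet": intermediate "abinet", final "inetab".

inetab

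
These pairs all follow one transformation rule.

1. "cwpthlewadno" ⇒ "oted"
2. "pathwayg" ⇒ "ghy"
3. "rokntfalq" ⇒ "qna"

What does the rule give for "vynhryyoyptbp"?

phypv

Each output is the input with this applied: swap the first and last characters, then keep one character in every 3, starting at position 1 (positions 1st, 4th, 7th, ...).
"vynhryyoyptbp" → "pynhryyoyptbv" → "phypv".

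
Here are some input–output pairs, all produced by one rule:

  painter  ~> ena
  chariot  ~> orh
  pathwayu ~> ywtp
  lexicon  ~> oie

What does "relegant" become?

Each output is the input with this applied: reverse the string, then keep every other character starting from the second (positions 2nd, 4th, 6th, ...).
So "relegant" becomes "nglr".

nglr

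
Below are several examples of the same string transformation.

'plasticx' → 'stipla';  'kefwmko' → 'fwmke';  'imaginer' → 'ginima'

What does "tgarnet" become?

arntg

In each case the input is transformed by: delete the last 2 characters, then move the last 3 characters to the front (rotate right by 3).
Doing the same to "tgarnet": "arntg".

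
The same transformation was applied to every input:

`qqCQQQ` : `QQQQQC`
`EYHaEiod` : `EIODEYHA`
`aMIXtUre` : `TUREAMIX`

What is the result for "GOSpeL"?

Rule — swap the front and back halves of the string, then convert every letter to uppercase.
So "GOSpeL" becomes "PELGOS".

PELGOS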